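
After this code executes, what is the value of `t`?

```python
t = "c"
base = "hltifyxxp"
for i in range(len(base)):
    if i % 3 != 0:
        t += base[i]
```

i=0: skip
i=1: add 'l' → 'cl'
i=2: add 't' → 'clt'
i=3: skip
i=4: add 'f' → 'cltf'
i=5: add 'y' → 'cltfy'
i=6: skip
i=7: add 'x' → 'cltfyx'
i=8: add 'p' → 'cltfyxp'

'cltfyxp'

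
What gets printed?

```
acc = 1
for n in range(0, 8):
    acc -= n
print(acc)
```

n=0: acc = 1-0 = 1
n=1: acc = 1-1 = 0
n=2: acc = 0-2 = -2
n=3: acc = (-2)-3 = -5
n=4: acc = (-5)-4 = -9
n=5: acc = (-9)-5 = -14
n=6: acc = (-14)-6 = -20
n=7: acc = (-20)-7 = -27

-27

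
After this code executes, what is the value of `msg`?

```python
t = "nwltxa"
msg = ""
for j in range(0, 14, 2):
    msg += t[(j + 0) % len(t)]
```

j=0: add t[0]='n' → 'n'
j=2: add t[2]='l' → 'nl'
j=4: add t[4]='x' → 'nlx'
j=6: add t[0]='n' → 'nlxn'
j=8: add t[2]='l' → 'nlxnl'
j=10: add t[4]='x' → 'nlxnlx'
j=12: add t[0]='n' → 'nlxnlxn'

'nlxnlxn'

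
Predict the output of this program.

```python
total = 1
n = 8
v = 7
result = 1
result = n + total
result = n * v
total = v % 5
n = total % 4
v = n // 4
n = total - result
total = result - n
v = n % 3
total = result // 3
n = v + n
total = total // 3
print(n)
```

-54

result = 8+1 = 9
result = 8*7 = 56
total = 7%5 = 2
n = 2%4 = 2
v = 2//4 = 0
n = 2-56 = -54
total = 56-(-54) = 110
v = (-54)%3 = 0
total = 56//3 = 18
n = 0+(-54) = -54
total = 18//3 = 6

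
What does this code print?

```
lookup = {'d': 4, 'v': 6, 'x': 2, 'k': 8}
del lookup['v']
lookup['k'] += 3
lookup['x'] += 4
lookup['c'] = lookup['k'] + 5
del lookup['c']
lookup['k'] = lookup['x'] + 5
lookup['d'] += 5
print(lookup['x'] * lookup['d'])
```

54

del 'v' → {'d': 4, 'x': 2, 'k': 8}
lookup['k'] = 8+3 = 11 → {'d': 4, 'x': 2, 'k': 11}
lookup['x'] = 2+4 = 6 → {'d': 4, 'x': 6, 'k': 11}
lookup['c'] = lookup['k']+5 = 16 → {'d': 4, 'x': 6, 'k': 11, 'c': 16}
del 'c' → {'d': 4, 'x': 6, 'k': 11}
lookup['k'] = lookup['x']+5 = 11 → {'d': 4, 'x': 6, 'k': 11}
lookup['d'] = 4+5 = 9 → {'d': 9, 'x': 6, 'k': 11}
lookup['x']*lookup['d'] = 6*9 = 54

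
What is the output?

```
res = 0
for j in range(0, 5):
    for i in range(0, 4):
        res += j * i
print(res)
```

j=0,i=0: res = 0+0 = 0
j=0,i=1: res = 0+0 = 0
j=0,i=2: res = 0+0 = 0
j=0,i=3: res = 0+0 = 0
j=1,i=0: res = 0+0 = 0
j=1,i=1: res = 0+1 = 1
j=1,i=2: res = 1+2 = 3
j=1,i=3: res = 3+3 = 6
j=2,i=0: res = 6+0 = 6
j=2,i=1: res = 6+2 = 8
j=2,i=2: res = 8+4 = 12
j=2,i=3: res = 12+6 = 18
j=3,i=0: res = 18+0 = 18
j=3,i=1: res = 18+3 = 21
j=3,i=2: res = 21+6 = 27
j=3,i=3: res = 27+9 = 36
j=4,i=0: res = 36+0 = 36
j=4,i=1: res = 36+4 = 40
j=4,i=2: res = 40+8 = 48
j=4,i=3: res = 48+12 = 60

60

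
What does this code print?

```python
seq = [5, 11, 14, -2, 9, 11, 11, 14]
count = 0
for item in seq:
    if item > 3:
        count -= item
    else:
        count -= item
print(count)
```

item=5: >3, count = 0-5 = -5
item=11: >3, count = (-5)-11 = -16
item=14: >3, count = (-16)-14 = -30
item=-2: not >3, count = (-30)-(-2) = -28
item=9: >3, count = (-28)-9 = -37
item=11: >3, count = (-37)-11 = -48
item=11: >3, count = (-48)-11 = -59
item=14: >3, count = (-59)-14 = -73

-73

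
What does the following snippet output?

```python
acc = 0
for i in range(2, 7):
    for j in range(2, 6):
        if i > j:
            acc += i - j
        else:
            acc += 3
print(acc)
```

i=2,j=2: not 2>2, acc = 0+3 = 3
i=2,j=3: not 2>3, acc = 3+3 = 6
i=2,j=4: not 2>4, acc = 6+3 = 9
i=2,j=5: not 2>5, acc = 9+3 = 12
i=3,j=2: 3>2, acc = 12+1 = 13
i=3,j=3: not 3>3, acc = 13+3 = 16
i=3,j=4: not 3>4, acc = 16+3 = 19
i=3,j=5: not 3>5, acc = 19+3 = 22
i=4,j=2: 4>2, acc = 22+2 = 24
i=4,j=3: 4>3, acc = 24+1 = 25
i=4,j=4: not 4>4, acc = 25+3 = 28
i=4,j=5: not 4>5, acc = 28+3 = 31
i=5,j=2: 5>2, acc = 31+3 = 34
i=5,j=3: 5>3, acc = 34+2 = 36
i=5,j=4: 5>4, acc = 36+1 = 37
i=5,j=5: not 5>5, acc = 37+3 = 40
i=6,j=2: 6>2, acc = 40+4 = 44
i=6,j=3: 6>3, acc = 44+3 = 47
i=6,j=4: 6>4, acc = 47+2 = 49
i=6,j=5: 6>5, acc = 49+1 = 50

50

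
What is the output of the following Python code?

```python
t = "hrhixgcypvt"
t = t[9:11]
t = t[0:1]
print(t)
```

slice [9:11] → 'vt'
slice [0:1] → 'v'

v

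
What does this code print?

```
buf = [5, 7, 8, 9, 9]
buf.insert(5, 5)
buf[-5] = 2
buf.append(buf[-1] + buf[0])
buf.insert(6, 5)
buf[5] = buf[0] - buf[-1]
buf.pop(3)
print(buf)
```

insert 5 at 5 → [5, 7, 8, 9, 9, 5]
buf[-5] = 2 → [5, 2, 8, 9, 9, 5]
append buf[-1]+buf[0] = 5+5 = 10 → [5, 2, 8, 9, 9, 5, 10]
insert 5 at 6 → [5, 2, 8, 9, 9, 5, 5, 10]
buf[5] = buf[0]-buf[-1] = 5-10 = -5 → [5, 2, 8, 9, 9, -5, 5, 10]
pop(3) removes 9 → [5, 2, 8, 9, -5, 5, 10]

[5, 2, 8, 9, -5, 5, 10]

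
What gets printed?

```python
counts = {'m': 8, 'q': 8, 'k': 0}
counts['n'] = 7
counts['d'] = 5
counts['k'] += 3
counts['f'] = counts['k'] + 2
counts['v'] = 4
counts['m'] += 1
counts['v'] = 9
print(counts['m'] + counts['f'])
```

counts['n'] = 7 → {'m': 8, 'q': 8, 'k': 0, 'n': 7}
counts['d'] = 5 → {'m': 8, 'q': 8, 'k': 0, 'n': 7, 'd': 5}
counts['k'] = 0+3 = 3 → {'m': 8, 'q': 8, 'k': 3, 'n': 7, 'd': 5}
counts['f'] = counts['k']+2 = 5 → {'m': 8, 'q': 8, 'k': 3, 'n': 7, 'd': 5, 'f': 5}
counts['v'] = 4 → {'m': 8, 'q': 8, 'k': 3, 'n': 7, 'd': 5, 'f': 5, 'v': 4}
counts['m'] = 8+1 = 9 → {'m': 9, 'q': 8, 'k': 3, 'n': 7, 'd': 5, 'f': 5, 'v': 4}
counts['v'] = 9 → {'m': 9, 'q': 8, 'k': 3, 'n': 7, 'd': 5, 'f': 5, 'v': 9}
counts['m']+counts['f'] = 9+5 = 14

14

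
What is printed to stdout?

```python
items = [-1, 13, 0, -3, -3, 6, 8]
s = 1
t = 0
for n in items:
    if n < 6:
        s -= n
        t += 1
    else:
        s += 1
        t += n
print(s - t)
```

n=-1: <6, s = 1-(-1) = 2; t=1
n=13: not <6, s = 2+1 = 3; t=14
n=0: <6, s = 3-0 = 3; t=15
n=-3: <6, s = 3-(-3) = 6; t=16
n=-3: <6, s = 6-(-3) = 9; t=17
n=6: not <6, s = 9+1 = 10; t=23
n=8: not <6, s = 10+1 = 11; t=31
s-t = 11-31 = -20

-20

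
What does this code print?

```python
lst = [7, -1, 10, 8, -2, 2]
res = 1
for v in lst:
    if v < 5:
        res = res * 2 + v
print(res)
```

2

v=7: not <5
v=-1: <5, res = 1*2+(-1) = 1
v=10: not <5
v=8: not <5
v=-2: <5, res = 1*2+(-2) = 0
v=2: <5, res = 0*2+2 = 2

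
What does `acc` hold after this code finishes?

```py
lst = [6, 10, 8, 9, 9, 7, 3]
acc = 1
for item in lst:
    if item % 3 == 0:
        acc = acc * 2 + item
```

item=6: %3==0, acc = 1*2+6 = 8
item=10: not %3==0
item=8: not %3==0
item=9: %3==0, acc = 8*2+9 = 25
item=9: %3==0, acc = 25*2+9 = 59
item=7: not %3==0
item=3: %3==0, acc = 59*2+3 = 121

121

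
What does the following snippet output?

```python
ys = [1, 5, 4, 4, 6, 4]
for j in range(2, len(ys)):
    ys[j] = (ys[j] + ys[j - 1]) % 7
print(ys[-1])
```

j=2: ys[2] = (4+5)%7 = 2 → [1, 5, 2, 4, 6, 4]
j=3: ys[3] = (4+2)%7 = 6 → [1, 5, 2, 6, 6, 4]
j=4: ys[4] = (6+6)%7 = 5 → [1, 5, 2, 6, 5, 4]
j=5: ys[5] = (4+5)%7 = 2 → [1, 5, 2, 6, 5, 2]

2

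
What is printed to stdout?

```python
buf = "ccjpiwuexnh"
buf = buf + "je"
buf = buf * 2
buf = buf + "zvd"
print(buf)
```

+ 'je' → 'ccjpiwuexnhje'
repeat ×2 → 'ccjpiwuexnhjeccjpiwuexnhje'
+ 'zvd' → 'ccjpiwuexnhjeccjpiwuexnhjezvd'

ccjpiwuexnhjeccjpiwuexnhjezvd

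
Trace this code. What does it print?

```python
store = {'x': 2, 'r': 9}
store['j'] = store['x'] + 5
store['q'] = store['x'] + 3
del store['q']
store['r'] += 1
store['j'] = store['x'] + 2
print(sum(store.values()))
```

store['j'] = store['x']+5 = 7 → {'x': 2, 'r': 9, 'j': 7}
store['q'] = store['x']+3 = 5 → {'x': 2, 'r': 9, 'j': 7, 'q': 5}
del 'q' → {'x': 2, 'r': 9, 'j': 7}
store['r'] = 9+1 = 10 → {'x': 2, 'r': 10, 'j': 7}
store['j'] = store['x']+2 = 4 → {'x': 2, 'r': 10, 'j': 4}
sum of values = 16

16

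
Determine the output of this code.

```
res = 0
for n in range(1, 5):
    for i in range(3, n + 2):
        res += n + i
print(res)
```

n=2,i=3: res = 0+5 = 5
n=3,i=3: res = 5+6 = 11
n=3,i=4: res = 11+7 = 18
n=4,i=3: res = 18+7 = 25
n=4,i=4: res = 25+8 = 33
n=4,i=5: res = 33+9 = 42

42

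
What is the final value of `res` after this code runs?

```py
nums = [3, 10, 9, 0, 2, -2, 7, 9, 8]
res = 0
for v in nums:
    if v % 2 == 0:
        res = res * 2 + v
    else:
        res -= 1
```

v=3: not even, res = 0-1 = -1
v=10: even, res = (-1)*2+10 = 8
v=9: not even, res = 8-1 = 7
v=0: even, res = 7*2+0 = 14
v=2: even, res = 14*2+2 = 30
v=-2: even, res = 30*2+(-2) = 58
v=7: not even, res = 58-1 = 57
v=9: not even, res = 57-1 = 56
v=8: even, res = 56*2+8 = 120

120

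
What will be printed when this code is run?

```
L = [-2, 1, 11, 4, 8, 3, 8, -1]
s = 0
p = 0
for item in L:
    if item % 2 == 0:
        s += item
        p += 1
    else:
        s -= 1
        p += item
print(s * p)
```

252

item=-2: even, s = 0+(-2) = -2; p=1
item=1: not even, s = (-2)-1 = -3; p=2
item=11: not even, s = (-3)-1 = -4; p=13
item=4: even, s = (-4)+4 = 0; p=14
item=8: even, s = 0+8 = 8; p=15
item=3: not even, s = 8-1 = 7; p=18
item=8: even, s = 7+8 = 15; p=19
item=-1: not even, s = 15-1 = 14; p=18
s*p = 14*18 = 252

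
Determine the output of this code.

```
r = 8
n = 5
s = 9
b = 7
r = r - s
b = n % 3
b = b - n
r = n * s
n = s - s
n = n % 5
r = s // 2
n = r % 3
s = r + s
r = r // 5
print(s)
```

13

r = 8-9 = -1
b = 5%3 = 2
b = 2-5 = -3
r = 5*9 = 45
n = 9-9 = 0
n = 0%5 = 0
r = 9//2 = 4
n = 4%3 = 1
s = 4+9 = 13
r = 4//5 = 0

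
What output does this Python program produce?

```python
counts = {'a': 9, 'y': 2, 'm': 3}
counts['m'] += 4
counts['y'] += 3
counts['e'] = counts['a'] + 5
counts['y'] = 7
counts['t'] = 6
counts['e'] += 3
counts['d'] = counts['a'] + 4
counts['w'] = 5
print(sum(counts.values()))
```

64

counts['m'] = 3+4 = 7 → {'a': 9, 'y': 2, 'm': 7}
counts['y'] = 2+3 = 5 → {'a': 9, 'y': 5, 'm': 7}
counts['e'] = counts['a']+5 = 14 → {'a': 9, 'y': 5, 'm': 7, 'e': 14}
counts['y'] = 7 → {'a': 9, 'y': 7, 'm': 7, 'e': 14}
counts['t'] = 6 → {'a': 9, 'y': 7, 'm': 7, 'e': 14, 't': 6}
counts['e'] = 14+3 = 17 → {'a': 9, 'y': 7, 'm': 7, 'e': 17, 't': 6}
counts['d'] = counts['a']+4 = 13 → {'a': 9, 'y': 7, 'm': 7, 'e': 17, 't': 6, 'd': 13}
counts['w'] = 5 → {'a': 9, 'y': 7, 'm': 7, 'e': 17, 't': 6, 'd': 13, 'w': 5}
sum of values = 64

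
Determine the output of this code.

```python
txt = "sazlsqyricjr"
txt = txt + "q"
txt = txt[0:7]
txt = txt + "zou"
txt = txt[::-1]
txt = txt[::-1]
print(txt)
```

+ 'q' → 'sazlsqyricjrq'
slice [0:7] → 'sazlsqy'
+ 'zou' → 'sazlsqyzou'
reverse → 'uozyqslzas'
reverse → 'sazlsqyzou'

sazlsqyzou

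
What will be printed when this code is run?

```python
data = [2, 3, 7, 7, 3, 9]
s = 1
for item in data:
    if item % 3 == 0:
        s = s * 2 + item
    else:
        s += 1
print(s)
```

51

item=2: not %3==0, s = 1+1 = 2
item=3: %3==0, s = 2*2+3 = 7
item=7: not %3==0, s = 7+1 = 8
item=7: not %3==0, s = 8+1 = 9
item=3: %3==0, s = 9*2+3 = 21
item=9: %3==0, s = 21*2+9 = 51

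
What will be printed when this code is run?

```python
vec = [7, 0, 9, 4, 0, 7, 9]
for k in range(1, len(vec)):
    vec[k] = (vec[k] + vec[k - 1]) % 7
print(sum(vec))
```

28

k=1: vec[1] = (0+7)%7 = 0 → [7, 0, 9, 4, 0, 7, 9]
k=2: vec[2] = (9+0)%7 = 2 → [7, 0, 2, 4, 0, 7, 9]
k=3: vec[3] = (4+2)%7 = 6 → [7, 0, 2, 6, 0, 7, 9]
k=4: vec[4] = (0+6)%7 = 6 → [7, 0, 2, 6, 6, 7, 9]
k=5: vec[5] = (7+6)%7 = 6 → [7, 0, 2, 6, 6, 6, 9]
k=6: vec[6] = (9+6)%7 = 1 → [7, 0, 2, 6, 6, 6, 1]
sum = 28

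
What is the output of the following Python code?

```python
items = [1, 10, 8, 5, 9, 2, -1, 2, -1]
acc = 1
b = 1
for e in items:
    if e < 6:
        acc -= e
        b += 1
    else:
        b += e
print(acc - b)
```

e=1: <6, acc = 1-1 = 0; b=2
e=10: not <6; b=12
e=8: not <6; b=20
e=5: <6, acc = 0-5 = -5; b=21
e=9: not <6; b=30
e=2: <6, acc = (-5)-2 = -7; b=31
e=-1: <6, acc = (-7)-(-1) = -6; b=32
e=2: <6, acc = (-6)-2 = -8; b=33
e=-1: <6, acc = (-8)-(-1) = -7; b=34
acc-b = (-7)-34 = -41

-41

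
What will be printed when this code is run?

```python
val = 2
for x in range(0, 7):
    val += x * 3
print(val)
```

x=0: val = 2+0*3 = 2
x=1: val = 2+1*3 = 5
x=2: val = 5+2*3 = 11
x=3: val = 11+3*3 = 20
x=4: val = 20+4*3 = 32
x=5: val = 32+5*3 = 47
x=6: val = 47+6*3 = 65

65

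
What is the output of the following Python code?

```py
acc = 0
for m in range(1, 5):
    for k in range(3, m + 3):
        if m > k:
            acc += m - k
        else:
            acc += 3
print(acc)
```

m=1,k=3: not 1>3, acc = 0+3 = 3
m=2,k=3: not 2>3, acc = 3+3 = 6
m=2,k=4: not 2>4, acc = 6+3 = 9
m=3,k=3: not 3>3, acc = 9+3 = 12
m=3,k=4: not 3>4, acc = 12+3 = 15
m=3,k=5: not 3>5, acc = 15+3 = 18
m=4,k=3: 4>3, acc = 18+1 = 19
m=4,k=4: not 4>4, acc = 19+3 = 22
m=4,k=5: not 4>5, acc = 22+3 = 25
m=4,k=6: not 4>6, acc = 25+3 = 28

28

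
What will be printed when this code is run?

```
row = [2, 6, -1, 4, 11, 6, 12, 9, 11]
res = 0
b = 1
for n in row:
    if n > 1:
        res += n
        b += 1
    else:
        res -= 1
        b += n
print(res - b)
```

n=2: >1, res = 0+2 = 2; b=2
n=6: >1, res = 2+6 = 8; b=3
n=-1: not >1, res = 8-1 = 7; b=2
n=4: >1, res = 7+4 = 11; b=3
n=11: >1, res = 11+11 = 22; b=4
n=6: >1, res = 22+6 = 28; b=5
n=12: >1, res = 28+12 = 40; b=6
n=9: >1, res = 40+9 = 49; b=7
n=11: >1, res = 49+11 = 60; b=8
res-b = 60-8 = 52

52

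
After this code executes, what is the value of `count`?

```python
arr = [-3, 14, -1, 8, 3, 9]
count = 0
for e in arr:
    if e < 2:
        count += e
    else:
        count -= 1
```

-8

e=-3: <2, count = 0+(-3) = -3
e=14: not <2, count = (-3)-1 = -4
e=-1: <2, count = (-4)+(-1) = -5
e=8: not <2, count = (-5)-1 = -6
e=3: not <2, count = (-6)-1 = -7
e=9: not <2, count = (-7)-1 = -8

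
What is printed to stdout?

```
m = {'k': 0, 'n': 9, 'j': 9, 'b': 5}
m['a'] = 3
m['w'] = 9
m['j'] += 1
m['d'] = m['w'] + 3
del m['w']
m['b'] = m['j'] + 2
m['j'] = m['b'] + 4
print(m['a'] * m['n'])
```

m['a'] = 3 → {'k': 0, 'n': 9, 'j': 9, 'b': 5, 'a': 3}
m['w'] = 9 → {'k': 0, 'n': 9, 'j': 9, 'b': 5, 'a': 3, 'w': 9}
m['j'] = 9+1 = 10 → {'k': 0, 'n': 9, 'j': 10, 'b': 5, 'a': 3, 'w': 9}
m['d'] = m['w']+3 = 12 → {'k': 0, 'n': 9, 'j': 10, 'b': 5, 'a': 3, 'w': 9, 'd': 12}
del 'w' → {'k': 0, 'n': 9, 'j': 10, 'b': 5, 'a': 3, 'd': 12}
m['b'] = m['j']+2 = 12 → {'k': 0, 'n': 9, 'j': 10, 'b': 12, 'a': 3, 'd': 12}
m['j'] = m['b']+4 = 16 → {'k': 0, 'n': 9, 'j': 16, 'b': 12, 'a': 3, 'd': 12}
m['a']*m['n'] = 3*9 = 27

27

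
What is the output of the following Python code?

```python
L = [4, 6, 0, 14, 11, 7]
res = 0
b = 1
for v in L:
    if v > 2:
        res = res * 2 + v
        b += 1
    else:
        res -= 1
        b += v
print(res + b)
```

v=4: >2, res = 0*2+4 = 4; b=2
v=6: >2, res = 4*2+6 = 14; b=3
v=0: not >2, res = 14-1 = 13; b=3
v=14: >2, res = 13*2+14 = 40; b=4
v=11: >2, res = 40*2+11 = 91; b=5
v=7: >2, res = 91*2+7 = 189; b=6
res+b = 189+6 = 195

195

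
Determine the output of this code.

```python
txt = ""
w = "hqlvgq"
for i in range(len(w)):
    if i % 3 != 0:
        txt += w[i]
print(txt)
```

i=0: skip
i=1: add 'q' → 'q'
i=2: add 'l' → 'ql'
i=3: skip
i=4: add 'g' → 'qlg'
i=5: add 'q' → 'qlgq'

qlgq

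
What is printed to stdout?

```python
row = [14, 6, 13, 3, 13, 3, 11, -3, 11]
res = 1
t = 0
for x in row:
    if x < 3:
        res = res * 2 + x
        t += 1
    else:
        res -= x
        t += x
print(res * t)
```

-10350

x=14: not <3, res = 1-14 = -13; t=14
x=6: not <3, res = (-13)-6 = -19; t=20
x=13: not <3, res = (-19)-13 = -32; t=33
x=3: not <3, res = (-32)-3 = -35; t=36
x=13: not <3, res = (-35)-13 = -48; t=49
x=3: not <3, res = (-48)-3 = -51; t=52
x=11: not <3, res = (-51)-11 = -62; t=63
x=-3: <3, res = (-62)*2+(-3) = -127; t=64
x=11: not <3, res = (-127)-11 = -138; t=75
res*t = (-138)*75 = -10350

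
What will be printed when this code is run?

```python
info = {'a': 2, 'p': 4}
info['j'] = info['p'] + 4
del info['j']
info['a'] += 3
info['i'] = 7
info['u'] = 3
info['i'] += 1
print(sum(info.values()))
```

info['j'] = info['p']+4 = 8 → {'a': 2, 'p': 4, 'j': 8}
del 'j' → {'a': 2, 'p': 4}
info['a'] = 2+3 = 5 → {'a': 5, 'p': 4}
info['i'] = 7 → {'a': 5, 'p': 4, 'i': 7}
info['u'] = 3 → {'a': 5, 'p': 4, 'i': 7, 'u': 3}
info['i'] = 7+1 = 8 → {'a': 5, 'p': 4, 'i': 8, 'u': 3}
sum of values = 20

20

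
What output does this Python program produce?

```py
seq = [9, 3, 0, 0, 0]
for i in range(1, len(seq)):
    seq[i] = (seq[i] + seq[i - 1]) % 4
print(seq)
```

[9, 0, 0, 0, 0]

i=1: seq[1] = (3+9)%4 = 0 → [9, 0, 0, 0, 0]
i=2: seq[2] = (0+0)%4 = 0 → [9, 0, 0, 0, 0]
i=3: seq[3] = (0+0)%4 = 0 → [9, 0, 0, 0, 0]
i=4: seq[4] = (0+0)%4 = 0 → [9, 0, 0, 0, 0]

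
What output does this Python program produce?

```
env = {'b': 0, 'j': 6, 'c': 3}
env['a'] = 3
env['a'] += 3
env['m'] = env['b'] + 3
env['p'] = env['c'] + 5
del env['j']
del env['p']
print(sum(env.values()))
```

12

env['a'] = 3 → {'b': 0, 'j': 6, 'c': 3, 'a': 3}
env['a'] = 3+3 = 6 → {'b': 0, 'j': 6, 'c': 3, 'a': 6}
env['m'] = env['b']+3 = 3 → {'b': 0, 'j': 6, 'c': 3, 'a': 6, 'm': 3}
env['p'] = env['c']+5 = 8 → {'b': 0, 'j': 6, 'c': 3, 'a': 6, 'm': 3, 'p': 8}
del 'j' → {'b': 0, 'c': 3, 'a': 6, 'm': 3, 'p': 8}
del 'p' → {'b': 0, 'c': 3, 'a': 6, 'm': 3}
sum of values = 12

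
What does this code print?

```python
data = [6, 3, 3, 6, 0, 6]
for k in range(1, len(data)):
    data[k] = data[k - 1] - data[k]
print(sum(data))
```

k=1: data[1] = 6-3 = 3 → [6, 3, 3, 6, 0, 6]
k=2: data[2] = 3-3 = 0 → [6, 3, 0, 6, 0, 6]
k=3: data[3] = 0-6 = -6 → [6, 3, 0, -6, 0, 6]
k=4: data[4] = (-6)-0 = -6 → [6, 3, 0, -6, -6, 6]
k=5: data[5] = (-6)-6 = -12 → [6, 3, 0, -6, -6, -12]
sum = -15

-15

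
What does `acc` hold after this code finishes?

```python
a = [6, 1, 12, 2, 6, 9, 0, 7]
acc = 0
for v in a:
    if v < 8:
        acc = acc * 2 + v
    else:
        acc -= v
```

27

v=6: <8, acc = 0*2+6 = 6
v=1: <8, acc = 6*2+1 = 13
v=12: not <8, acc = 13-12 = 1
v=2: <8, acc = 1*2+2 = 4
v=6: <8, acc = 4*2+6 = 14
v=9: not <8, acc = 14-9 = 5
v=0: <8, acc = 5*2+0 = 10
v=7: <8, acc = 10*2+7 = 27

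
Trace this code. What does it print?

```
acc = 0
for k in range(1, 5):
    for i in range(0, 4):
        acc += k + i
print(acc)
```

k=1,i=0: acc = 0+1 = 1
k=1,i=1: acc = 1+2 = 3
k=1,i=2: acc = 3+3 = 6
k=1,i=3: acc = 6+4 = 10
k=2,i=0: acc = 10+2 = 12
k=2,i=1: acc = 12+3 = 15
k=2,i=2: acc = 15+4 = 19
k=2,i=3: acc = 19+5 = 24
k=3,i=0: acc = 24+3 = 27
k=3,i=1: acc = 27+4 = 31
k=3,i=2: acc = 31+5 = 36
k=3,i=3: acc = 36+6 = 42
k=4,i=0: acc = 42+4 = 46
k=4,i=1: acc = 46+5 = 51
k=4,i=2: acc = 51+6 = 57
k=4,i=3: acc = 57+7 = 64

64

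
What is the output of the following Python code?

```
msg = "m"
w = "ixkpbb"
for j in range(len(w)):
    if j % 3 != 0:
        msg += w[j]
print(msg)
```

mxkbb

j=0: skip
j=1: add 'x' → 'mx'
j=2: add 'k' → 'mxk'
j=3: skip
j=4: add 'b' → 'mxkb'
j=5: add 'b' → 'mxkbb'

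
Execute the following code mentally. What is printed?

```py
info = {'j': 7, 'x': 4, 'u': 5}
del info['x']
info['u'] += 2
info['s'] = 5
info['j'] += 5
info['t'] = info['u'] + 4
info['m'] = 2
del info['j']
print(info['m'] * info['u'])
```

14

del 'x' → {'j': 7, 'u': 5}
info['u'] = 5+2 = 7 → {'j': 7, 'u': 7}
info['s'] = 5 → {'j': 7, 'u': 7, 's': 5}
info['j'] = 7+5 = 12 → {'j': 12, 'u': 7, 's': 5}
info['t'] = info['u']+4 = 11 → {'j': 12, 'u': 7, 's': 5, 't': 11}
info['m'] = 2 → {'j': 12, 'u': 7, 's': 5, 't': 11, 'm': 2}
del 'j' → {'u': 7, 's': 5, 't': 11, 'm': 2}
info['m']*info['u'] = 2*7 = 14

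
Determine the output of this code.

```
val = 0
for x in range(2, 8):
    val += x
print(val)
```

27

x=2: val = 0+2 = 2
x=3: val = 2+3 = 5
x=4: val = 5+4 = 9
x=5: val = 9+5 = 14
x=6: val = 14+6 = 20
x=7: val = 20+7 = 27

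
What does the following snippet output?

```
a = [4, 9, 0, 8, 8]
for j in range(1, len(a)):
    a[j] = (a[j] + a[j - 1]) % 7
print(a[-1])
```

j=1: a[1] = (9+4)%7 = 6 → [4, 6, 0, 8, 8]
j=2: a[2] = (0+6)%7 = 6 → [4, 6, 6, 8, 8]
j=3: a[3] = (8+6)%7 = 0 → [4, 6, 6, 0, 8]
j=4: a[4] = (8+0)%7 = 1 → [4, 6, 6, 0, 1]

1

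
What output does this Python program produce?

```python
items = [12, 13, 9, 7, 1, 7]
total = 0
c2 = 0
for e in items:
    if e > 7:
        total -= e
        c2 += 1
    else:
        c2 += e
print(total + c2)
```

e=12: >7, total = 0-12 = -12; c2=1
e=13: >7, total = (-12)-13 = -25; c2=2
e=9: >7, total = (-25)-9 = -34; c2=3
e=7: not >7; c2=10
e=1: not >7; c2=11
e=7: not >7; c2=18
total+c2 = (-34)+18 = -16

-16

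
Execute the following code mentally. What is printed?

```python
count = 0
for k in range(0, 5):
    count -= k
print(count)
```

-10

k=0: count = 0-0 = 0
k=1: count = 0-1 = -1
k=2: count = (-1)-2 = -3
k=3: count = (-3)-3 = -6
k=4: count = (-6)-4 = -10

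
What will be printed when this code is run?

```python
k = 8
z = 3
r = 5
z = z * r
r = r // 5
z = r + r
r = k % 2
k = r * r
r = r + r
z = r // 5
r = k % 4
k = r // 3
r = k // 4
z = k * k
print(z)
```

0

z = 3*5 = 15
r = 5//5 = 1
z = 1+1 = 2
r = 8%2 = 0
k = 0*0 = 0
r = 0+0 = 0
z = 0//5 = 0
r = 0%4 = 0
k = 0//3 = 0
r = 0//4 = 0
z = 0*0 = 0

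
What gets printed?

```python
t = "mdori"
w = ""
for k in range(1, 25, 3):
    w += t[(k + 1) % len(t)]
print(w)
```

omrdiomr

k=1: add t[2]='o' → 'o'
k=4: add t[0]='m' → 'om'
k=7: add t[3]='r' → 'omr'
k=10: add t[1]='d' → 'omrd'
k=13: add t[4]='i' → 'omrdi'
k=16: add t[2]='o' → 'omrdio'
k=19: add t[0]='m' → 'omrdiom'
k=22: add t[3]='r' → 'omrdiomr'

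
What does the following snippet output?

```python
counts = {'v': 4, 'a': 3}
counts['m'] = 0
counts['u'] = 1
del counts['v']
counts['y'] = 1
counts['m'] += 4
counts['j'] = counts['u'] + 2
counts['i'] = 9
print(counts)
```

{'a': 3, 'm': 4, 'u': 1, 'y': 1, 'j': 3, 'i': 9}

counts['m'] = 0 → {'v': 4, 'a': 3, 'm': 0}
counts['u'] = 1 → {'v': 4, 'a': 3, 'm': 0, 'u': 1}
del 'v' → {'a': 3, 'm': 0, 'u': 1}
counts['y'] = 1 → {'a': 3, 'm': 0, 'u': 1, 'y': 1}
counts['m'] = 0+4 = 4 → {'a': 3, 'm': 4, 'u': 1, 'y': 1}
counts['j'] = counts['u']+2 = 3 → {'a': 3, 'm': 4, 'u': 1, 'y': 1, 'j': 3}
counts['i'] = 9 → {'a': 3, 'm': 4, 'u': 1, 'y': 1, 'j': 3, 'i': 9}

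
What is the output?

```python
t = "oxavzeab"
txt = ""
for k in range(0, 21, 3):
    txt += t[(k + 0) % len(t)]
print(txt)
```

k=0: add t[0]='o' → 'o'
k=3: add t[3]='v' → 'ov'
k=6: add t[6]='a' → 'ova'
k=9: add t[1]='x' → 'ovax'
k=12: add t[4]='z' → 'ovaxz'
k=15: add t[7]='b' → 'ovaxzb'
k=18: add t[2]='a' → 'ovaxzba'

ovaxzba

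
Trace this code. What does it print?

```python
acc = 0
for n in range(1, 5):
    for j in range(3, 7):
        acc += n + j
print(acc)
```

112

n=1,j=3: acc = 0+4 = 4
n=1,j=4: acc = 4+5 = 9
n=1,j=5: acc = 9+6 = 15
n=1,j=6: acc = 15+7 = 22
n=2,j=3: acc = 22+5 = 27
n=2,j=4: acc = 27+6 = 33
n=2,j=5: acc = 33+7 = 40
n=2,j=6: acc = 40+8 = 48
n=3,j=3: acc = 48+6 = 54
n=3,j=4: acc = 54+7 = 61
n=3,j=5: acc = 61+8 = 69
n=3,j=6: acc = 69+9 = 78
n=4,j=3: acc = 78+7 = 85
n=4,j=4: acc = 85+8 = 93
n=4,j=5: acc = 93+9 = 102
n=4,j=6: acc = 102+10 = 112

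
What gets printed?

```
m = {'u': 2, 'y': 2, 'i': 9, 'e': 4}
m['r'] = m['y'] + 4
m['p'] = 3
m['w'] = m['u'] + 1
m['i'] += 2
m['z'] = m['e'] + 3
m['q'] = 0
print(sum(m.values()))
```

m['r'] = m['y']+4 = 6 → {'u': 2, 'y': 2, 'i': 9, 'e': 4, 'r': 6}
m['p'] = 3 → {'u': 2, 'y': 2, 'i': 9, 'e': 4, 'r': 6, 'p': 3}
m['w'] = m['u']+1 = 3 → {'u': 2, 'y': 2, 'i': 9, 'e': 4, 'r': 6, 'p': 3, 'w': 3}
m['i'] = 9+2 = 11 → {'u': 2, 'y': 2, 'i': 11, 'e': 4, 'r': 6, 'p': 3, 'w': 3}
m['z'] = m['e']+3 = 7 → {'u': 2, 'y': 2, 'i': 11, 'e': 4, 'r': 6, 'p': 3, 'w': 3, 'z': 7}
m['q'] = 0 → {'u': 2, 'y': 2, 'i': 11, 'e': 4, 'r': 6, 'p': 3, 'w': 3, 'z': 7, 'q': 0}
sum of values = 38

38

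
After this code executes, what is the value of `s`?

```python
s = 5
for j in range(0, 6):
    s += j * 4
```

j=0: s = 5+0*4 = 5
j=1: s = 5+1*4 = 9
j=2: s = 9+2*4 = 17
j=3: s = 17+3*4 = 29
j=4: s = 29+4*4 = 45
j=5: s = 45+5*4 = 65

65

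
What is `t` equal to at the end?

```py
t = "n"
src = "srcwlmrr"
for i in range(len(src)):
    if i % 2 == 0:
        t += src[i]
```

i=0: add 's' → 'ns'
i=1: skip
i=2: add 'c' → 'nsc'
i=3: skip
i=4: add 'l' → 'nscl'
i=5: skip
i=6: add 'r' → 'nsclr'
i=7: skip

'nsclr'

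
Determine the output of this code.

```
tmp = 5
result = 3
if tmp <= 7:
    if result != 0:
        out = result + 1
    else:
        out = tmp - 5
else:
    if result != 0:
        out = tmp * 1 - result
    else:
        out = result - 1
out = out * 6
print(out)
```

24

tmp=5, result=3
tmp <= 7 is True; result != 0 is True
→ out = result + 1 = 4
out = 4*6 = 24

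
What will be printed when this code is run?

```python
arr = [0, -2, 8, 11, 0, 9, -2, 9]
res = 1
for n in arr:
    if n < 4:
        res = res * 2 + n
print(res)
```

n=0: <4, res = 1*2+0 = 2
n=-2: <4, res = 2*2+(-2) = 2
n=8: not <4
n=11: not <4
n=0: <4, res = 2*2+0 = 4
n=9: not <4
n=-2: <4, res = 4*2+(-2) = 6
n=9: not <4

6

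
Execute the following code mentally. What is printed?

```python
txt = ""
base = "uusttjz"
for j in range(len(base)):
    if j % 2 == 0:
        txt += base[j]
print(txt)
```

ustz

j=0: add 'u' → 'u'
j=1: skip
j=2: add 's' → 'us'
j=3: skip
j=4: add 't' → 'ust'
j=5: skip
j=6: add 'z' → 'ustz'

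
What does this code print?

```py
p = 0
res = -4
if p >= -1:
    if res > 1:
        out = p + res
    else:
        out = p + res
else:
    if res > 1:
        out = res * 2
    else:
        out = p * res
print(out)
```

-4

p=0, res=-4
p >= -1 is True; res > 1 is False
→ out = p + res = -4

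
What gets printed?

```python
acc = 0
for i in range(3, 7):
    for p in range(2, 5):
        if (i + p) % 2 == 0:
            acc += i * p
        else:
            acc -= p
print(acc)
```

i=3,p=2: odd sum, acc = 0-2 = -2
i=3,p=3: even sum, acc = (-2)+9 = 7
i=3,p=4: odd sum, acc = 7-4 = 3
i=4,p=2: even sum, acc = 3+8 = 11
i=4,p=3: odd sum, acc = 11-3 = 8
i=4,p=4: even sum, acc = 8+16 = 24
i=5,p=2: odd sum, acc = 24-2 = 22
i=5,p=3: even sum, acc = 22+15 = 37
i=5,p=4: odd sum, acc = 37-4 = 33
i=6,p=2: even sum, acc = 33+12 = 45
i=6,p=3: odd sum, acc = 45-3 = 42
i=6,p=4: even sum, acc = 42+24 = 66

66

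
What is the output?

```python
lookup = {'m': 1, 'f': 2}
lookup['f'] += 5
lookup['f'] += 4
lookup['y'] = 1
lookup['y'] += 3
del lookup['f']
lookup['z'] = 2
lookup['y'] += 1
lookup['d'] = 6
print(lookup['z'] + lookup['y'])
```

7

lookup['f'] = 2+5 = 7 → {'m': 1, 'f': 7}
lookup['f'] = 7+4 = 11 → {'m': 1, 'f': 11}
lookup['y'] = 1 → {'m': 1, 'f': 11, 'y': 1}
lookup['y'] = 1+3 = 4 → {'m': 1, 'f': 11, 'y': 4}
del 'f' → {'m': 1, 'y': 4}
lookup['z'] = 2 → {'m': 1, 'y': 4, 'z': 2}
lookup['y'] = 4+1 = 5 → {'m': 1, 'y': 5, 'z': 2}
lookup['d'] = 6 → {'m': 1, 'y': 5, 'z': 2, 'd': 6}
lookup['z']+lookup['y'] = 2+5 = 7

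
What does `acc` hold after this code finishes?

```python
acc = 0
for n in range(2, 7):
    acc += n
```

20

n=2: acc = 0+2 = 2
n=3: acc = 2+3 = 5
n=4: acc = 5+4 = 9
n=5: acc = 9+5 = 14
n=6: acc = 14+6 = 20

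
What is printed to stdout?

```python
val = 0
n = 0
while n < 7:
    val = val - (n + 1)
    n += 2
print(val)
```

-16

n=0: val = 0-1 = -1
n=2: val = (-1)-3 = -4
n=4: val = (-4)-5 = -9
n=6: val = (-9)-7 = -16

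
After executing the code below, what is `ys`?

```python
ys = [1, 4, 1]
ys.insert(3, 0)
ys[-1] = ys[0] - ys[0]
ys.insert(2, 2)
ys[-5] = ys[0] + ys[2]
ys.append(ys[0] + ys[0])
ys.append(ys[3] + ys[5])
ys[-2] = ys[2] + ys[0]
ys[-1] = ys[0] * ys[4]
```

insert 0 at 3 → [1, 4, 1, 0]
ys[-1] = ys[0]-ys[0] = 1-1 = 0 → [1, 4, 1, 0]
insert 2 at 2 → [1, 4, 2, 1, 0]
ys[-5] = ys[0]+ys[2] = 1+2 = 3 → [3, 4, 2, 1, 0]
append ys[0]+ys[0] = 3+3 = 6 → [3, 4, 2, 1, 0, 6]
append ys[3]+ys[5] = 1+6 = 7 → [3, 4, 2, 1, 0, 6, 7]
ys[-2] = ys[2]+ys[0] = 2+3 = 5 → [3, 4, 2, 1, 0, 5, 7]
ys[-1] = ys[0]*ys[4] = 3*0 = 0 → [3, 4, 2, 1, 0, 5, 0]

[3, 4, 2, 1, 0, 5, 0]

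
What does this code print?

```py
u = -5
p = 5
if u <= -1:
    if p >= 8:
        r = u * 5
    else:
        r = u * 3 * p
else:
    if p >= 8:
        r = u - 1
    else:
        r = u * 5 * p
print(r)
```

-75

u=-5, p=5
u <= -1 is True; p >= 8 is False
→ r = u * 3 * p = -75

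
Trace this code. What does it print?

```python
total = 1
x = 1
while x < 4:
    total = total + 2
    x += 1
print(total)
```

7

x=1: total = 1+2 = 3
x=2: total = 3+2 = 5
x=3: total = 5+2 = 7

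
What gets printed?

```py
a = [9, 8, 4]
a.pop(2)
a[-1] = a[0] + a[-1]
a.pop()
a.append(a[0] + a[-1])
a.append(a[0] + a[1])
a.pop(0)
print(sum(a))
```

pop(2) removes 4 → [9, 8]
a[-1] = a[0]+a[-1] = 9+8 = 17 → [9, 17]
pop() removes 17 → [9]
append a[0]+a[-1] = 9+9 = 18 → [9, 18]
append a[0]+a[1] = 9+18 = 27 → [9, 18, 27]
pop(0) removes 9 → [18, 27]
sum = 45

45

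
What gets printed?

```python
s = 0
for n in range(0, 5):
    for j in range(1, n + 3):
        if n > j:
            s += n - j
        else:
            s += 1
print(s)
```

24

n=0,j=1: not 0>1, s = 0+1 = 1
n=0,j=2: not 0>2, s = 1+1 = 2
n=1,j=1: not 1>1, s = 2+1 = 3
n=1,j=2: not 1>2, s = 3+1 = 4
n=1,j=3: not 1>3, s = 4+1 = 5
n=2,j=1: 2>1, s = 5+1 = 6
n=2,j=2: not 2>2, s = 6+1 = 7
n=2,j=3: not 2>3, s = 7+1 = 8
n=2,j=4: not 2>4, s = 8+1 = 9
n=3,j=1: 3>1, s = 9+2 = 11
n=3,j=2: 3>2, s = 11+1 = 12
n=3,j=3: not 3>3, s = 12+1 = 13
n=3,j=4: not 3>4, s = 13+1 = 14
n=3,j=5: not 3>5, s = 14+1 = 15
n=4,j=1: 4>1, s = 15+3 = 18
n=4,j=2: 4>2, s = 18+2 = 20
n=4,j=3: 4>3, s = 20+1 = 21
n=4,j=4: not 4>4, s = 21+1 = 22
n=4,j=5: not 4>5, s = 22+1 = 23
n=4,j=6: not 4>6, s = 23+1 = 24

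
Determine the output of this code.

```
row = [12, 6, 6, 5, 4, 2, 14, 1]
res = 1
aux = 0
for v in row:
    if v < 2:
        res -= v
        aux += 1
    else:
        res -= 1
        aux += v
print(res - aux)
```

v=12: not <2, res = 1-1 = 0; aux=12
v=6: not <2, res = 0-1 = -1; aux=18
v=6: not <2, res = (-1)-1 = -2; aux=24
v=5: not <2, res = (-2)-1 = -3; aux=29
v=4: not <2, res = (-3)-1 = -4; aux=33
v=2: not <2, res = (-4)-1 = -5; aux=35
v=14: not <2, res = (-5)-1 = -6; aux=49
v=1: <2, res = (-6)-1 = -7; aux=50
res-aux = (-7)-50 = -57

-57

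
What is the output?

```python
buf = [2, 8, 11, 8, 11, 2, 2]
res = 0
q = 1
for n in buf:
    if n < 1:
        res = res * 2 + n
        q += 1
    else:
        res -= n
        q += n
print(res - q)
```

n=2: not <1, res = 0-2 = -2; q=3
n=8: not <1, res = (-2)-8 = -10; q=11
n=11: not <1, res = (-10)-11 = -21; q=22
n=8: not <1, res = (-21)-8 = -29; q=30
n=11: not <1, res = (-29)-11 = -40; q=41
n=2: not <1, res = (-40)-2 = -42; q=43
n=2: not <1, res = (-42)-2 = -44; q=45
res-q = (-44)-45 = -89

-89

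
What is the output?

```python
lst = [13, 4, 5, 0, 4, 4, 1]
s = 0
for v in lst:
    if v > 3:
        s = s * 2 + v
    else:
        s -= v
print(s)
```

271

v=13: >3, s = 0*2+13 = 13
v=4: >3, s = 13*2+4 = 30
v=5: >3, s = 30*2+5 = 65
v=0: not >3, s = 65-0 = 65
v=4: >3, s = 65*2+4 = 134
v=4: >3, s = 134*2+4 = 272
v=1: not >3, s = 272-1 = 271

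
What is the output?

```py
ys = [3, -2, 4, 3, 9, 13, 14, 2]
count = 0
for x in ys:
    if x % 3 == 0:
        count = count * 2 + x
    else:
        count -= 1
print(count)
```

16

x=3: %3==0, count = 0*2+3 = 3
x=-2: not %3==0, count = 3-1 = 2
x=4: not %3==0, count = 2-1 = 1
x=3: %3==0, count = 1*2+3 = 5
x=9: %3==0, count = 5*2+9 = 19
x=13: not %3==0, count = 19-1 = 18
x=14: not %3==0, count = 18-1 = 17
x=2: not %3==0, count = 17-1 = 16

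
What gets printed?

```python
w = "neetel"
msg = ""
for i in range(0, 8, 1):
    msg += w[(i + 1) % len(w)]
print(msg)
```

eetelnee

i=0: add w[1]='e' → 'e'
i=1: add w[2]='e' → 'ee'
i=2: add w[3]='t' → 'eet'
i=3: add w[4]='e' → 'eete'
i=4: add w[5]='l' → 'eetel'
i=5: add w[0]='n' → 'eeteln'
i=6: add w[1]='e' → 'eetelne'
i=7: add w[2]='e' → 'eetelnee'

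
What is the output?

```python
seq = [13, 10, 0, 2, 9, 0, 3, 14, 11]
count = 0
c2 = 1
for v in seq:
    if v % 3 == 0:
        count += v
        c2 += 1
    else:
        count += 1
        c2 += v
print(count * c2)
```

935

v=13: not %3==0, count = 0+1 = 1; c2=14
v=10: not %3==0, count = 1+1 = 2; c2=24
v=0: %3==0, count = 2+0 = 2; c2=25
v=2: not %3==0, count = 2+1 = 3; c2=27
v=9: %3==0, count = 3+9 = 12; c2=28
v=0: %3==0, count = 12+0 = 12; c2=29
v=3: %3==0, count = 12+3 = 15; c2=30
v=14: not %3==0, count = 15+1 = 16; c2=44
v=11: not %3==0, count = 16+1 = 17; c2=55
count*c2 = 17*55 = 935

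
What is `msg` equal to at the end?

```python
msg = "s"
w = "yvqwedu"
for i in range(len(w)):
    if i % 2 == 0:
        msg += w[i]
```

'syqeu'

i=0: add 'y' → 'sy'
i=1: skip
i=2: add 'q' → 'syq'
i=3: skip
i=4: add 'e' → 'syqe'
i=5: skip
i=6: add 'u' → 'syqeu'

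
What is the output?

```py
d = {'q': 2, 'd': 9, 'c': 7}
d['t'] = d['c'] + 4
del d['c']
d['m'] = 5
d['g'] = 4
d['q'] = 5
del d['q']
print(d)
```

d['t'] = d['c']+4 = 11 → {'q': 2, 'd': 9, 'c': 7, 't': 11}
del 'c' → {'q': 2, 'd': 9, 't': 11}
d['m'] = 5 → {'q': 2, 'd': 9, 't': 11, 'm': 5}
d['g'] = 4 → {'q': 2, 'd': 9, 't': 11, 'm': 5, 'g': 4}
d['q'] = 5 → {'q': 5, 'd': 9, 't': 11, 'm': 5, 'g': 4}
del 'q' → {'d': 9, 't': 11, 'm': 5, 'g': 4}

{'d': 9, 't': 11, 'm': 5, 'g': 4}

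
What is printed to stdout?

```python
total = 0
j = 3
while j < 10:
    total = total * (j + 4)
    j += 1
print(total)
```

j=3: total = 0*7 = 0
j=4: total = 0*8 = 0
j=5: total = 0*9 = 0
j=6: total = 0*10 = 0
j=7: total = 0*11 = 0
j=8: total = 0*12 = 0
j=9: total = 0*13 = 0

0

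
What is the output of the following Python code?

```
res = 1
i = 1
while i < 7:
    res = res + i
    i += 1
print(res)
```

i=1: res = 1+1 = 2
i=2: res = 2+2 = 4
i=3: res = 4+3 = 7
i=4: res = 7+4 = 11
i=5: res = 11+5 = 16
i=6: res = 16+6 = 22

22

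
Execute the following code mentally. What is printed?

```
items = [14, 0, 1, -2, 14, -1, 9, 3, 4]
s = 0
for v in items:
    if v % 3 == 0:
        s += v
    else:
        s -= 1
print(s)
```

v=14: not %3==0, s = 0-1 = -1
v=0: %3==0, s = (-1)+0 = -1
v=1: not %3==0, s = (-1)-1 = -2
v=-2: not %3==0, s = (-2)-1 = -3
v=14: not %3==0, s = (-3)-1 = -4
v=-1: not %3==0, s = (-4)-1 = -5
v=9: %3==0, s = (-5)+9 = 4
v=3: %3==0, s = 4+3 = 7
v=4: not %3==0, s = 7-1 = 6

6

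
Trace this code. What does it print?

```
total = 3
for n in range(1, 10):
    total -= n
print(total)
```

n=1: total = 3-1 = 2
n=2: total = 2-2 = 0
n=3: total = 0-3 = -3
n=4: total = (-3)-4 = -7
n=5: total = (-7)-5 = -12
n=6: total = (-12)-6 = -18
n=7: total = (-18)-7 = -25
n=8: total = (-25)-8 = -33
n=9: total = (-33)-9 = -42

-42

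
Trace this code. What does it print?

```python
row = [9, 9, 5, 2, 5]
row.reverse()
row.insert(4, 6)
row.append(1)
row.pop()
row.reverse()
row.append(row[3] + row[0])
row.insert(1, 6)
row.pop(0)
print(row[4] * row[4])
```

4

reverse → [5, 2, 5, 9, 9]
insert 6 at 4 → [5, 2, 5, 9, 6, 9]
append 1 → [5, 2, 5, 9, 6, 9, 1]
pop() removes 1 → [5, 2, 5, 9, 6, 9]
reverse → [9, 6, 9, 5, 2, 5]
append row[3]+row[0] = 5+9 = 14 → [9, 6, 9, 5, 2, 5, 14]
insert 6 at 1 → [9, 6, 6, 9, 5, 2, 5, 14]
pop(0) removes 9 → [6, 6, 9, 5, 2, 5, 14]
row[4]*row[4] = 2*2 = 4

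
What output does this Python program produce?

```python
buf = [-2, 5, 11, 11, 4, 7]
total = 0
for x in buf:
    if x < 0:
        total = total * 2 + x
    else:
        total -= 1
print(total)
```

x=-2: <0, total = 0*2+(-2) = -2
x=5: not <0, total = (-2)-1 = -3
x=11: not <0, total = (-3)-1 = -4
x=11: not <0, total = (-4)-1 = -5
x=4: not <0, total = (-5)-1 = -6
x=7: not <0, total = (-6)-1 = -7

-7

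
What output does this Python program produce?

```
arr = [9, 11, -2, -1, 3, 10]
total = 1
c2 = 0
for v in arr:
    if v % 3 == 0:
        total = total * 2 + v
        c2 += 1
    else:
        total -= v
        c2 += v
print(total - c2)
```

-21

v=9: %3==0, total = 1*2+9 = 11; c2=1
v=11: not %3==0, total = 11-11 = 0; c2=12
v=-2: not %3==0, total = 0-(-2) = 2; c2=10
v=-1: not %3==0, total = 2-(-1) = 3; c2=9
v=3: %3==0, total = 3*2+3 = 9; c2=10
v=10: not %3==0, total = 9-10 = -1; c2=20
total-c2 = (-1)-20 = -21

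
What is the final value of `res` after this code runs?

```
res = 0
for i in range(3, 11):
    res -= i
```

-52

i=3: res = 0-3 = -3
i=4: res = (-3)-4 = -7
i=5: res = (-7)-5 = -12
i=6: res = (-12)-6 = -18
i=7: res = (-18)-7 = -25
i=8: res = (-25)-8 = -33
i=9: res = (-33)-9 = -42
i=10: res = (-42)-10 = -52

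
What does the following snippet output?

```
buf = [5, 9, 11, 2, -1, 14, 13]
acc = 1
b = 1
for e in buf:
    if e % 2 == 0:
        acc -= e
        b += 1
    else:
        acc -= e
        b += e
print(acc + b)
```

e=5: not even, acc = 1-5 = -4; b=6
e=9: not even, acc = (-4)-9 = -13; b=15
e=11: not even, acc = (-13)-11 = -24; b=26
e=2: even, acc = (-24)-2 = -26; b=27
e=-1: not even, acc = (-26)-(-1) = -25; b=26
e=14: even, acc = (-25)-14 = -39; b=27
e=13: not even, acc = (-39)-13 = -52; b=40
acc+b = (-52)+40 = -12

-12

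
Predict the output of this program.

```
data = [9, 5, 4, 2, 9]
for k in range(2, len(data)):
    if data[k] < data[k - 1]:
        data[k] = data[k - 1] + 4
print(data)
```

[9, 5, 9, 13, 17]

k=2: 4<5, data[2] = 5+4 = 9 → [9, 5, 9, 2, 9]
k=3: 2<9, data[3] = 9+4 = 13 → [9, 5, 9, 13, 9]
k=4: 9<13, data[4] = 13+4 = 17 → [9, 5, 9, 13, 17]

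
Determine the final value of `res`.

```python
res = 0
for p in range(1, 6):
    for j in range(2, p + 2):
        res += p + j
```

105

p=1,j=2: res = 0+3 = 3
p=2,j=2: res = 3+4 = 7
p=2,j=3: res = 7+5 = 12
p=3,j=2: res = 12+5 = 17
p=3,j=3: res = 17+6 = 23
p=3,j=4: res = 23+7 = 30
p=4,j=2: res = 30+6 = 36
p=4,j=3: res = 36+7 = 43
p=4,j=4: res = 43+8 = 51
p=4,j=5: res = 51+9 = 60
p=5,j=2: res = 60+7 = 67
p=5,j=3: res = 67+8 = 75
p=5,j=4: res = 75+9 = 84
p=5,j=5: res = 84+10 = 94
p=5,j=6: res = 94+11 = 105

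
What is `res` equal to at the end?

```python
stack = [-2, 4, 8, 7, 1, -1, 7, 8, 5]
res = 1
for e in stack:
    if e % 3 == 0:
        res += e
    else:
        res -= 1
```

e=-2: not %3==0, res = 1-1 = 0
e=4: not %3==0, res = 0-1 = -1
e=8: not %3==0, res = (-1)-1 = -2
e=7: not %3==0, res = (-2)-1 = -3
e=1: not %3==0, res = (-3)-1 = -4
e=-1: not %3==0, res = (-4)-1 = -5
e=7: not %3==0, res = (-5)-1 = -6
e=8: not %3==0, res = (-6)-1 = -7
e=5: not %3==0, res = (-7)-1 = -8

-8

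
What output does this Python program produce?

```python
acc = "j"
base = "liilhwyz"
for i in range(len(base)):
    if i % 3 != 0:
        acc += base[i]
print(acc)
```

i=0: skip
i=1: add 'i' → 'ji'
i=2: add 'i' → 'jii'
i=3: skip
i=4: add 'h' → 'jiih'
i=5: add 'w' → 'jiihw'
i=6: skip
i=7: add 'z' → 'jiihwz'

jiihwz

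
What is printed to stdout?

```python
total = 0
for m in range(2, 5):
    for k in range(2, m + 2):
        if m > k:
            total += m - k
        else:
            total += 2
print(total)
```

m=2,k=2: not 2>2, total = 0+2 = 2
m=2,k=3: not 2>3, total = 2+2 = 4
m=3,k=2: 3>2, total = 4+1 = 5
m=3,k=3: not 3>3, total = 5+2 = 7
m=3,k=4: not 3>4, total = 7+2 = 9
m=4,k=2: 4>2, total = 9+2 = 11
m=4,k=3: 4>3, total = 11+1 = 12
m=4,k=4: not 4>4, total = 12+2 = 14
m=4,k=5: not 4>5, total = 14+2 = 16

16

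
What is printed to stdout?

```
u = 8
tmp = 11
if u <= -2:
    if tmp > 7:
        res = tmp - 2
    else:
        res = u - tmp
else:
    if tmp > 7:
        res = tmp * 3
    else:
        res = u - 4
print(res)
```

u=8, tmp=11
u <= -2 is False; tmp > 7 is True
→ res = tmp * 3 = 33

33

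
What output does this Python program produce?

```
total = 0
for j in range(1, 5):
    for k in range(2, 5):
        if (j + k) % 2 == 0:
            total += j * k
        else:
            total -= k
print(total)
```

j=1,k=2: odd sum, total = 0-2 = -2
j=1,k=3: even sum, total = (-2)+3 = 1
j=1,k=4: odd sum, total = 1-4 = -3
j=2,k=2: even sum, total = (-3)+4 = 1
j=2,k=3: odd sum, total = 1-3 = -2
j=2,k=4: even sum, total = (-2)+8 = 6
j=3,k=2: odd sum, total = 6-2 = 4
j=3,k=3: even sum, total = 4+9 = 13
j=3,k=4: odd sum, total = 13-4 = 9
j=4,k=2: even sum, total = 9+8 = 17
j=4,k=3: odd sum, total = 17-3 = 14
j=4,k=4: even sum, total = 14+16 = 30

30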